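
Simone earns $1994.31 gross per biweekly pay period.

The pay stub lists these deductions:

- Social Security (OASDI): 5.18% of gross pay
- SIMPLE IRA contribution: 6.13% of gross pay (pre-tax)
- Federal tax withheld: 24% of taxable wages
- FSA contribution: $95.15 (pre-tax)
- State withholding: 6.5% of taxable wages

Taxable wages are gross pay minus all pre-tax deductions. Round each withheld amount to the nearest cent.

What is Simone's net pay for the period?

FSA contribution: $95.15
SIMPLE IRA contribution: $1994.31 × 0.0613 = $122.25
Pre-tax total = $95.15 + $122.25 = $217.40
Taxable wages = $1994.31 − $217.40 = $1776.91
State withholding: $1776.91 × 0.065 = $115.50
Federal tax withheld: $1776.91 × 0.24 = $426.46
Social Security (OASDI): $1994.31 × 0.0518 = $103.31
Total deductions = $95.15 + $122.25 + $115.50 + $426.46 + $103.31 = $862.67
Net pay = $1994.31 − $862.67 = $1131.64

$1131.64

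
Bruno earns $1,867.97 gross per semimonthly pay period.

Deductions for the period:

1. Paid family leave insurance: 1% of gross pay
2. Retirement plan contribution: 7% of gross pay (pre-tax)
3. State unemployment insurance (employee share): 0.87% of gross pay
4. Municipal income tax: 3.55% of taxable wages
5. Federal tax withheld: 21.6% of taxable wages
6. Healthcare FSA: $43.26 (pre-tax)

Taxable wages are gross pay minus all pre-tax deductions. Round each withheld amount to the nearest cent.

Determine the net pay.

Healthcare FSA: $43.26
Retirement plan contribution: $1,867.97 × 0.07 = $130.76
Pre-tax total = $43.26 + $130.76 = $174.02
Taxable wages = $1,867.97 − $174.02 = $1,693.95
Municipal income tax: $1,693.95 × 0.0355 = $60.14
Federal tax withheld: $1,693.95 × 0.216 = $365.89
Paid family leave insurance: $1,867.97 × 0.01 = $18.68
State unemployment insurance (employee share): $1,867.97 × 0.0087 = $16.25
Total deductions = $43.26 + $130.76 + $60.14 + $365.89 + $18.68 + $16.25 = $634.98
Net pay = $1,867.97 − $634.98 = $1,232.99

$1,232.99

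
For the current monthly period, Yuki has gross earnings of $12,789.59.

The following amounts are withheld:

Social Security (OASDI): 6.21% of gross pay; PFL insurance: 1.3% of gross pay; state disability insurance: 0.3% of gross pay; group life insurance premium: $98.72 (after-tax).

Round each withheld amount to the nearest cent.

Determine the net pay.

$11,692.01

Social Security (OASDI): $12,789.59 × 0.0621 = $794.23
PFL insurance: $12,789.59 × 0.013 = $166.26
State disability insurance: $12,789.59 × 0.003 = $38.37
Group life insurance premium: $98.72
Total deductions = $794.23 + $166.26 + $38.37 + $98.72 = $1,097.58
Net pay = $12,789.59 − $1,097.58 = $11,692.01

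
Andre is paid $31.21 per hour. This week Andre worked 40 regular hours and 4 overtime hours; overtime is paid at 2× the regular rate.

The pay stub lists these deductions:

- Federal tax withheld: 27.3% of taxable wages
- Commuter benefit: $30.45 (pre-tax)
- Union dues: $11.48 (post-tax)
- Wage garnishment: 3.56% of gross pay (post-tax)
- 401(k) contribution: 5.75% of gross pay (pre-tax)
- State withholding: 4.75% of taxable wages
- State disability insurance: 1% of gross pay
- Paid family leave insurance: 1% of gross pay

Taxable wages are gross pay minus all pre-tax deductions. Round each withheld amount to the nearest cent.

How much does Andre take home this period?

$843.95

Regular pay: 40 × $31.21 = $1,248.40
Overtime pay: 4 × $31.21 × 2 = $249.68
Gross pay = $1,248.40 + $249.68 = $1,498.08
Commuter benefit: $30.45
401(k) contribution: $1,498.08 × 0.0575 = $86.14
Pre-tax total = $30.45 + $86.14 = $116.59
Taxable wages = $1,498.08 − $116.59 = $1,381.49
Federal tax withheld: $1,381.49 × 0.273 = $377.15
State withholding: $1,381.49 × 0.0475 = $65.62
State disability insurance: $1,498.08 × 0.01 = $14.98
Paid family leave insurance: $1,498.08 × 0.01 = $14.98
Wage garnishment: $1,498.08 × 0.0356 = $53.33
Union dues: $11.48
Total deductions = $30.45 + $86.14 + $377.15 + $65.62 + $14.98 + $14.98 + $53.33 + $11.48 = $654.13
Net pay = $1,498.08 − $654.13 = $843.95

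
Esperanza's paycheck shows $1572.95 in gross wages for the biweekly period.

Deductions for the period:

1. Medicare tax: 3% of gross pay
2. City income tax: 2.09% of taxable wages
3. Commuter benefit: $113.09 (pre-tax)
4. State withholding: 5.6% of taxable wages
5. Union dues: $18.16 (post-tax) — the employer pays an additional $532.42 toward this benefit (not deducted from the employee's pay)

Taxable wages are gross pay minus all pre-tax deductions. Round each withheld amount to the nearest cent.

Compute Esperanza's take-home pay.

Commuter benefit: $113.09
Taxable wages = $1572.95 − $113.09 = $1459.86
State withholding: $1459.86 × 0.056 = $81.75
City income tax: $1459.86 × 0.0209 = $30.51
Medicare tax: $1572.95 × 0.03 = $47.19
Union dues: $18.16
(Employer's $532.42 toward union dues is not withheld from the employee.)
Total deductions = $113.09 + $81.75 + $30.51 + $47.19 + $18.16 = $290.70
Net pay = $1572.95 − $290.70 = $1282.25

$1282.25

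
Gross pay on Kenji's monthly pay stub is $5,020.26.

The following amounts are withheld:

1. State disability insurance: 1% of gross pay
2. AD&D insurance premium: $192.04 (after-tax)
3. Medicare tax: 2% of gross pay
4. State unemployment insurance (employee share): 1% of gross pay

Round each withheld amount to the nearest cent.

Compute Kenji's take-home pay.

$4,627.41

Medicare tax: $5,020.26 × 0.02 = $100.41
State disability insurance: $5,020.26 × 0.01 = $50.20
State unemployment insurance (employee share): $5,020.26 × 0.01 = $50.20
AD&D insurance premium: $192.04
Total deductions = $100.41 + $50.20 + $50.20 + $192.04 = $392.85
Net pay = $5,020.26 − $392.85 = $4,627.41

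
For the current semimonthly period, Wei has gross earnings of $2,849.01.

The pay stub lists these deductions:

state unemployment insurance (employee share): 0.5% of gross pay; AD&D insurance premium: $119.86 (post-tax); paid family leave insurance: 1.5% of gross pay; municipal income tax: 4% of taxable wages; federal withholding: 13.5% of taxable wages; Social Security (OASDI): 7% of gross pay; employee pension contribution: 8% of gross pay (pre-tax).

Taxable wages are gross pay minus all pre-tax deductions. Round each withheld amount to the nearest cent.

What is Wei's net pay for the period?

$1,786.12

Employee pension contribution: $2,849.01 × 0.08 = $227.92
Taxable wages = $2,849.01 − $227.92 = $2,621.09
Federal withholding: $2,621.09 × 0.135 = $353.85
Municipal income tax: $2,621.09 × 0.04 = $104.84
Paid family leave insurance: $2,849.01 × 0.015 = $42.74
State unemployment insurance (employee share): $2,849.01 × 0.005 = $14.25
Social Security (OASDI): $2,849.01 × 0.07 = $199.43
AD&D insurance premium: $119.86
Total deductions = $227.92 + $353.85 + $104.84 + $42.74 + $14.25 + $199.43 + $119.86 = $1,062.89
Net pay = $2,849.01 − $1,062.89 = $1,786.12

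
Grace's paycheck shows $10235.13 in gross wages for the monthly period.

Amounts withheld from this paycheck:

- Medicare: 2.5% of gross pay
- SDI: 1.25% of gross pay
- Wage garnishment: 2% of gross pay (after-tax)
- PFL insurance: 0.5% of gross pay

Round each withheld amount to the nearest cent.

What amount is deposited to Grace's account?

Medicare: $10235.13 × 0.025 = $255.88
PFL insurance: $10235.13 × 0.005 = $51.18
SDI: $10235.13 × 0.0125 = $127.94
Wage garnishment: $10235.13 × 0.02 = $204.70
Total deductions = $255.88 + $51.18 + $127.94 + $204.70 = $639.70
Net pay = $10235.13 − $639.70 = $9595.43

$9595.43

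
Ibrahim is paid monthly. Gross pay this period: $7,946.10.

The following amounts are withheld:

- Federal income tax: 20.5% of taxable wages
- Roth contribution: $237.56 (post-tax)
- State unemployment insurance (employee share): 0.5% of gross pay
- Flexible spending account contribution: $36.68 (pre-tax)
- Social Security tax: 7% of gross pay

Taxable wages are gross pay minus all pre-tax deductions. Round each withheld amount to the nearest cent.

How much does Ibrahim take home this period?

Flexible spending account contribution: $36.68
Taxable wages = $7,946.10 − $36.68 = $7,909.42
Federal income tax: $7,909.42 × 0.205 = $1,621.43
Social Security tax: $7,946.10 × 0.07 = $556.23
State unemployment insurance (employee share): $7,946.10 × 0.005 = $39.73
Roth contribution: $237.56
Total deductions = $36.68 + $1,621.43 + $556.23 + $39.73 + $237.56 = $2,491.63
Net pay = $7,946.10 − $2,491.63 = $5,454.47

$5,454.47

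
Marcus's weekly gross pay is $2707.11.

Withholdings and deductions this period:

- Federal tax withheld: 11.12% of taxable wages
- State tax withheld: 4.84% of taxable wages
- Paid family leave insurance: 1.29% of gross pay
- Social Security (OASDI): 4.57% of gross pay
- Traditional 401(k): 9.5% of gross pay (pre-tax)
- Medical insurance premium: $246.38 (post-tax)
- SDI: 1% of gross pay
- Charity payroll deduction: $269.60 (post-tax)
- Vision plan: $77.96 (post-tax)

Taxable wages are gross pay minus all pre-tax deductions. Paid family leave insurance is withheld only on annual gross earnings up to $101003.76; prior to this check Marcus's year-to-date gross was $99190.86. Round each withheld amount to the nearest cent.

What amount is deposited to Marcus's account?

$1290.81

Traditional 401(k): $2707.11 × 0.095 = $257.18
Taxable wages = $2707.11 − $257.18 = $2449.93
State tax withheld: $2449.93 × 0.0484 = $118.58
Federal tax withheld: $2449.93 × 0.1112 = $272.43
Social Security (OASDI): $2707.11 × 0.0457 = $123.71
Paid family leave insurance: only $101003.76 − $99190.86 = $1812.90 of this check is subject → $1812.90 × 0.0129 = $23.39
SDI: $2707.11 × 0.01 = $27.07
Vision plan: $77.96
Medical insurance premium: $246.38
Charity payroll deduction: $269.60
Total deductions = $257.18 + $118.58 + $272.43 + $123.71 + $23.39 + $27.07 + $77.96 + $246.38 + $269.60 = $1416.30
Net pay = $2707.11 − $1416.30 = $1290.81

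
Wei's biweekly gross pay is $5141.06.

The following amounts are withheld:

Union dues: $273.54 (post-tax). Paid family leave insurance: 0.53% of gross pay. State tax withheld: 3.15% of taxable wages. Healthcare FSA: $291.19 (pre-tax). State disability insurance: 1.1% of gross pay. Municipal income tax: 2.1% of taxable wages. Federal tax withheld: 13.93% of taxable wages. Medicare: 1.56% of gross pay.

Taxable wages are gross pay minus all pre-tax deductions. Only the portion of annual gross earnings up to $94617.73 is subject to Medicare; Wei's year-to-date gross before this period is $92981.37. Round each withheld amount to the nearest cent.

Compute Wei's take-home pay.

$3536.79

Healthcare FSA: $291.19
Taxable wages = $5141.06 − $291.19 = $4849.87
Municipal income tax: $4849.87 × 0.021 = $101.85
Federal tax withheld: $4849.87 × 0.1393 = $675.59
State tax withheld: $4849.87 × 0.0315 = $152.77
Paid family leave insurance: $5141.06 × 0.0053 = $27.25
State disability insurance: $5141.06 × 0.011 = $56.55
Medicare: only $94617.73 − $92981.37 = $1636.36 of this check is subject → $1636.36 × 0.0156 = $25.53
Union dues: $273.54
Total deductions = $291.19 + $101.85 + $675.59 + $152.77 + $27.25 + $56.55 + $25.53 + $273.54 = $1604.27
Net pay = $5141.06 − $1604.27 = $3536.79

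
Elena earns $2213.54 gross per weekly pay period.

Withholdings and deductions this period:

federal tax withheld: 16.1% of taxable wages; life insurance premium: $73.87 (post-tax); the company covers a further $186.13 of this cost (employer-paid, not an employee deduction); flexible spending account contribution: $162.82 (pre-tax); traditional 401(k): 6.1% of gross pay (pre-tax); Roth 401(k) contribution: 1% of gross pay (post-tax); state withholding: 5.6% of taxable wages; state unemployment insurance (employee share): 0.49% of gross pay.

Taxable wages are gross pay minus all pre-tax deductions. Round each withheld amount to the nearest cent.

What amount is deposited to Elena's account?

Traditional 401(k): $2213.54 × 0.061 = $135.03
Flexible spending account contribution: $162.82
Pre-tax total = $135.03 + $162.82 = $297.85
Taxable wages = $2213.54 − $297.85 = $1915.69
State withholding: $1915.69 × 0.056 = $107.28
Federal tax withheld: $1915.69 × 0.161 = $308.43
State unemployment insurance (employee share): $2213.54 × 0.0049 = $10.85
Roth 401(k) contribution: $2213.54 × 0.01 = $22.14
Life insurance premium: $73.87
(Employer's $186.13 toward life insurance premium is not withheld from the employee.)
Total deductions = $135.03 + $162.82 + $107.28 + $308.43 + $10.85 + $22.14 + $73.87 = $820.42
Net pay = $2213.54 − $820.42 = $1393.12

$1393.12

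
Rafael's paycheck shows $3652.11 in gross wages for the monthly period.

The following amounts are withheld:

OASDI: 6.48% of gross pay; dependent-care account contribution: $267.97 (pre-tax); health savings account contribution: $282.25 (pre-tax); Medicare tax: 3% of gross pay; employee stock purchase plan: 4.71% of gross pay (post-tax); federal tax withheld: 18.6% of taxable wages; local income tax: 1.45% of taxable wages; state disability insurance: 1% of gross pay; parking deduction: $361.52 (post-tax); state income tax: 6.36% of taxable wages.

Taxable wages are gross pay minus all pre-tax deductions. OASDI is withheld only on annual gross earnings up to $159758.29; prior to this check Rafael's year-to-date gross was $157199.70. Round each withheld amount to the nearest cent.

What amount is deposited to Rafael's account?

$1437.27

Health savings account contribution: $282.25
Dependent-care account contribution: $267.97
Pre-tax total = $282.25 + $267.97 = $550.22
Taxable wages = $3652.11 − $550.22 = $3101.89
State income tax: $3101.89 × 0.0636 = $197.28
Federal tax withheld: $3101.89 × 0.186 = $576.95
Local income tax: $3101.89 × 0.0145 = $44.98
State disability insurance: $3652.11 × 0.01 = $36.52
Medicare tax: $3652.11 × 0.03 = $109.56
OASDI: only $159758.29 − $157199.70 = $2558.59 of this check is subject → $2558.59 × 0.0648 = $165.80
Parking deduction: $361.52
Employee stock purchase plan: $3652.11 × 0.0471 = $172.01
Total deductions = $282.25 + $267.97 + $197.28 + $576.95 + $44.98 + $36.52 + $109.56 + $165.80 + $361.52 + $172.01 = $2214.84
Net pay = $3652.11 − $2214.84 = $1437.27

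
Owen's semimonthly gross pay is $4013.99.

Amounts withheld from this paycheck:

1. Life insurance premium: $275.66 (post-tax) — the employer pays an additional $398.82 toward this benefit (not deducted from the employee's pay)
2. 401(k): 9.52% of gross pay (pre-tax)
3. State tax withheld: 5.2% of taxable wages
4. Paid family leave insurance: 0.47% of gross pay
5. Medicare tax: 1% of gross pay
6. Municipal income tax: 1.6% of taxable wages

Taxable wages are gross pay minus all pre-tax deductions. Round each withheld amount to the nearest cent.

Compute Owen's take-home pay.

401(k): $4013.99 × 0.0952 = $382.13
Taxable wages = $4013.99 − $382.13 = $3631.86
Municipal income tax: $3631.86 × 0.016 = $58.11
State tax withheld: $3631.86 × 0.052 = $188.86
Paid family leave insurance: $4013.99 × 0.0047 = $18.87
Medicare tax: $4013.99 × 0.01 = $40.14
Life insurance premium: $275.66
(Employer's $398.82 toward life insurance premium is not withheld from the employee.)
Total deductions = $382.13 + $58.11 + $188.86 + $18.87 + $40.14 + $275.66 = $963.77
Net pay = $4013.99 − $963.77 = $3050.22

$3050.22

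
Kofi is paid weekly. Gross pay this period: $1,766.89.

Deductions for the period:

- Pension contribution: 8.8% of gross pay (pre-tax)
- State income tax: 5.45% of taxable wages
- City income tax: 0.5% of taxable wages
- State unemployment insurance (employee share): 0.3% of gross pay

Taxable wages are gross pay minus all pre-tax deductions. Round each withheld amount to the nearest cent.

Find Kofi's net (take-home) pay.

Pension contribution: $1,766.89 × 0.088 = $155.49
Taxable wages = $1,766.89 − $155.49 = $1,611.40
State income tax: $1,611.40 × 0.0545 = $87.82
City income tax: $1,611.40 × 0.005 = $8.06
State unemployment insurance (employee share): $1,766.89 × 0.003 = $5.30
Total deductions = $155.49 + $87.82 + $8.06 + $5.30 = $256.67
Net pay = $1,766.89 − $256.67 = $1,510.22

$1,510.22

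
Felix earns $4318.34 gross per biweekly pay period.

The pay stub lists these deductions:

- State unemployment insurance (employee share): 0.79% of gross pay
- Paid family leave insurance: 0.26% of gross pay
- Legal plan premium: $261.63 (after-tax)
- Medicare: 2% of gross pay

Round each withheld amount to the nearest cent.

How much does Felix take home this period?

Paid family leave insurance: $4318.34 × 0.0026 = $11.23
Medicare: $4318.34 × 0.02 = $86.37
State unemployment insurance (employee share): $4318.34 × 0.0079 = $34.11
Legal plan premium: $261.63
Total deductions = $11.23 + $86.37 + $34.11 + $261.63 = $393.34
Net pay = $4318.34 − $393.34 = $3925.00

$3925.00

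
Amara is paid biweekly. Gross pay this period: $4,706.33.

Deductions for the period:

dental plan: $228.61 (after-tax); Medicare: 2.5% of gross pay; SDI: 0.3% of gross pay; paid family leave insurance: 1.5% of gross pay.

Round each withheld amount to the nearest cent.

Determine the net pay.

$4,275.35

SDI: $4,706.33 × 0.003 = $14.12
Medicare: $4,706.33 × 0.025 = $117.66
Paid family leave insurance: $4,706.33 × 0.015 = $70.59
Dental plan: $228.61
Total deductions = $14.12 + $117.66 + $70.59 + $228.61 = $430.98
Net pay = $4,706.33 − $430.98 = $4,275.35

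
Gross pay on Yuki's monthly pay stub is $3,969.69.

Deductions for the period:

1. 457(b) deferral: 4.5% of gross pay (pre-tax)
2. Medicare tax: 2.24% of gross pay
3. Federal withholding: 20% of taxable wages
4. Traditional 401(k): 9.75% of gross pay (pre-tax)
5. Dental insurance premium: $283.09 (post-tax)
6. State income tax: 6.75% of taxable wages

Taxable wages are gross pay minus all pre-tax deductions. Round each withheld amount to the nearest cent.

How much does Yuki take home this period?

457(b) deferral: $3,969.69 × 0.045 = $178.64
Traditional 401(k): $3,969.69 × 0.0975 = $387.04
Pre-tax total = $178.64 + $387.04 = $565.68
Taxable wages = $3,969.69 − $565.68 = $3,404.01
Federal withholding: $3,404.01 × 0.2 = $680.80
State income tax: $3,404.01 × 0.0675 = $229.77
Medicare tax: $3,969.69 × 0.0224 = $88.92
Dental insurance premium: $283.09
Total deductions = $178.64 + $387.04 + $680.80 + $229.77 + $88.92 + $283.09 = $1,848.26
Net pay = $3,969.69 − $1,848.26 = $2,121.43

$2,121.43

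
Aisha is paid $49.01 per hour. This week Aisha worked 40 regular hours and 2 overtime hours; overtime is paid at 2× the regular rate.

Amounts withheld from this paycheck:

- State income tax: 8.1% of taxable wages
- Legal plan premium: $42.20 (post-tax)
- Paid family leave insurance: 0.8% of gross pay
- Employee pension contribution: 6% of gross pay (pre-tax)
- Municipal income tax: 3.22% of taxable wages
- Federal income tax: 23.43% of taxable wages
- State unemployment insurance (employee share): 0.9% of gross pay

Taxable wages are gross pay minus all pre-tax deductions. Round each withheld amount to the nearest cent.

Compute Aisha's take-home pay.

$1,243.79

Regular pay: 40 × $49.01 = $1,960.40
Overtime pay: 2 × $49.01 × 2 = $196.04
Gross pay = $1,960.40 + $196.04 = $2,156.44
Employee pension contribution: $2,156.44 × 0.06 = $129.39
Taxable wages = $2,156.44 − $129.39 = $2,027.05
Municipal income tax: $2,027.05 × 0.0322 = $65.27
Federal income tax: $2,027.05 × 0.2343 = $474.94
State income tax: $2,027.05 × 0.081 = $164.19
Paid family leave insurance: $2,156.44 × 0.008 = $17.25
State unemployment insurance (employee share): $2,156.44 × 0.009 = $19.41
Legal plan premium: $42.20
Total deductions = $129.39 + $65.27 + $474.94 + $164.19 + $17.25 + $19.41 + $42.20 = $912.65
Net pay = $2,156.44 − $912.65 = $1,243.79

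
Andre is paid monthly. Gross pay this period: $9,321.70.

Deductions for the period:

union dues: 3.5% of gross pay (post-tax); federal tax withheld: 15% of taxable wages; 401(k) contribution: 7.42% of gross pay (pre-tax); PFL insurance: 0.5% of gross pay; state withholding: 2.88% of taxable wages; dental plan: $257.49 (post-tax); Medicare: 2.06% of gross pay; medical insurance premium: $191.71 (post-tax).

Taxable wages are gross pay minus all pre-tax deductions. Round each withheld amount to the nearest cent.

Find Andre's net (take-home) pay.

$6,072.89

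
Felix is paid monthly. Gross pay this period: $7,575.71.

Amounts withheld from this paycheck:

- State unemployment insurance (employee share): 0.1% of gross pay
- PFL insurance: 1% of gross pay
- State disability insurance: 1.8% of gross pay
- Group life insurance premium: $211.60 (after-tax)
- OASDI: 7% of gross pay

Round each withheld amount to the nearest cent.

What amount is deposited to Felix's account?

State unemployment insurance (employee share): $7,575.71 × 0.001 = $7.58
OASDI: $7,575.71 × 0.07 = $530.30
State disability insurance: $7,575.71 × 0.018 = $136.36
PFL insurance: $7,575.71 × 0.01 = $75.76
Group life insurance premium: $211.60
Total deductions = $7.58 + $530.30 + $136.36 + $75.76 + $211.60 = $961.60
Net pay = $7,575.71 − $961.60 = $6,614.11

$6,614.11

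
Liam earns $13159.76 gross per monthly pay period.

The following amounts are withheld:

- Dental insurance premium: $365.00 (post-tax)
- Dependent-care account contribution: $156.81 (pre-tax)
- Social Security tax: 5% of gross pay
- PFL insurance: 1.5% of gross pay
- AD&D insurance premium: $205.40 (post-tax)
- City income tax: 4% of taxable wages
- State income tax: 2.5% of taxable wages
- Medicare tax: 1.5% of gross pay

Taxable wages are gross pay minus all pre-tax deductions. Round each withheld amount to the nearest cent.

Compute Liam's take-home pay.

$10534.57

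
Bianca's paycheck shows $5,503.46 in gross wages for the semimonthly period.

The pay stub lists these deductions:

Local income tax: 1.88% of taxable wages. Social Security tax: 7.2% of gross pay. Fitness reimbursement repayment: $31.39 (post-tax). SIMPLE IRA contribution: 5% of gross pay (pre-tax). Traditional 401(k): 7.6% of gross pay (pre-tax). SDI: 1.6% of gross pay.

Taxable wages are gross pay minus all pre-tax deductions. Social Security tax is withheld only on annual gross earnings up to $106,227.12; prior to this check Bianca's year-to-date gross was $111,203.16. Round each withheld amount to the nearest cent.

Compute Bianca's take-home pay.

SIMPLE IRA contribution: $5,503.46 × 0.05 = $275.17
Traditional 401(k): $5,503.46 × 0.076 = $418.26
Pre-tax total = $275.17 + $418.26 = $693.43
Taxable wages = $5,503.46 − $693.43 = $4,810.03
Local income tax: $4,810.03 × 0.0188 = $90.43
SDI: $5,503.46 × 0.016 = $88.06
Social Security tax: annual cap $106,227.12 already reached (YTD $111,203.16), so $0.00
Fitness reimbursement repayment: $31.39
Total deductions = $275.17 + $418.26 + $90.43 + $88.06 + $0.00 + $31.39 = $903.31
Net pay = $5,503.46 − $903.31 = $4,600.15

$4,600.15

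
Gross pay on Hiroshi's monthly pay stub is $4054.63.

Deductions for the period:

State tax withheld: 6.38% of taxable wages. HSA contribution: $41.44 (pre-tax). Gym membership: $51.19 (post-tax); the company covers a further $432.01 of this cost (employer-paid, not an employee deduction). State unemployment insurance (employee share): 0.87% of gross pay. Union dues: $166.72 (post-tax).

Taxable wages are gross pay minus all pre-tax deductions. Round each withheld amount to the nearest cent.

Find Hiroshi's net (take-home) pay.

HSA contribution: $41.44
Taxable wages = $4054.63 − $41.44 = $4013.19
State tax withheld: $4013.19 × 0.0638 = $256.04
State unemployment insurance (employee share): $4054.63 × 0.0087 = $35.28
Union dues: $166.72
Gym membership: $51.19
(Employer's $432.01 toward gym membership is not withheld from the employee.)
Total deductions = $41.44 + $256.04 + $35.28 + $166.72 + $51.19 = $550.67
Net pay = $4054.63 − $550.67 = $3503.96

$3503.96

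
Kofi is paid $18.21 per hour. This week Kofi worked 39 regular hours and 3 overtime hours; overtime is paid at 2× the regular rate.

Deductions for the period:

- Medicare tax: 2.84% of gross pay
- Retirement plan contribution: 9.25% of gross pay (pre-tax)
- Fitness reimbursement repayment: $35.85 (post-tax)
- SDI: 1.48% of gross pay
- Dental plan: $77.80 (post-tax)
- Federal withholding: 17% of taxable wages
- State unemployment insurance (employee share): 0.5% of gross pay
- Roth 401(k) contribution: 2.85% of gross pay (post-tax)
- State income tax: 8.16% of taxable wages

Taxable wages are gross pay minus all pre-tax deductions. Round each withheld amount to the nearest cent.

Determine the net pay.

Regular pay: 39 × $18.21 = $710.19
Overtime pay: 3 × $18.21 × 2 = $109.26
Gross pay = $710.19 + $109.26 = $819.45
Retirement plan contribution: $819.45 × 0.0925 = $75.80
Taxable wages = $819.45 − $75.80 = $743.65
Federal withholding: $743.65 × 0.17 = $126.42
State income tax: $743.65 × 0.0816 = $60.68
State unemployment insurance (employee share): $819.45 × 0.005 = $4.10
Medicare tax: $819.45 × 0.0284 = $23.27
SDI: $819.45 × 0.0148 = $12.13
Roth 401(k) contribution: $819.45 × 0.0285 = $23.35
Dental plan: $77.80
Fitness reimbursement repayment: $35.85
Total deductions = $75.80 + $126.42 + $60.68 + $4.10 + $23.27 + $12.13 + $23.35 + $77.80 + $35.85 = $439.40
Net pay = $819.45 − $439.40 = $380.05

$380.05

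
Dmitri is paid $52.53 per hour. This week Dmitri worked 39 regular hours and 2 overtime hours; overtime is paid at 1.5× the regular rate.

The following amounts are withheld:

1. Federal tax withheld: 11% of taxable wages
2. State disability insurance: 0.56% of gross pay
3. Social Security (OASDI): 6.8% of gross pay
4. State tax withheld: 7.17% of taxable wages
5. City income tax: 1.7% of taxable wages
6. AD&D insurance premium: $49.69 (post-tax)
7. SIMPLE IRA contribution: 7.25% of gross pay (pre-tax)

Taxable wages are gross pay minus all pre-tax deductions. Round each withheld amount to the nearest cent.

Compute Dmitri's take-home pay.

$1,427.63

Regular pay: 39 × $52.53 = $2,048.67
Overtime pay: 2 × $52.53 × 1.5 = $157.59
Gross pay = $2,048.67 + $157.59 = $2,206.26
SIMPLE IRA contribution: $2,206.26 × 0.0725 = $159.95
Taxable wages = $2,206.26 − $159.95 = $2,046.31
Federal tax withheld: $2,046.31 × 0.11 = $225.09
City income tax: $2,046.31 × 0.017 = $34.79
State tax withheld: $2,046.31 × 0.0717 = $146.72
Social Security (OASDI): $2,206.26 × 0.068 = $150.03
State disability insurance: $2,206.26 × 0.0056 = $12.36
AD&D insurance premium: $49.69
Total deductions = $159.95 + $225.09 + $34.79 + $146.72 + $150.03 + $12.36 + $49.69 = $778.63
Net pay = $2,206.26 − $778.63 = $1,427.63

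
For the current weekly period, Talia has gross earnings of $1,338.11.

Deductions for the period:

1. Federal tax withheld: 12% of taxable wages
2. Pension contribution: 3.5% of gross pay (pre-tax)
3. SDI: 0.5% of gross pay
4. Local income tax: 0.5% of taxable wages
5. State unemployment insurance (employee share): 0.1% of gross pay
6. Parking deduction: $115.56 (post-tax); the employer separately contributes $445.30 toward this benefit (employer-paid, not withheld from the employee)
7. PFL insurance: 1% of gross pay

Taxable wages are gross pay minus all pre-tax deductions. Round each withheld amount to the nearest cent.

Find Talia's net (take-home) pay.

$992.90

Pension contribution: $1,338.11 × 0.035 = $46.83
Taxable wages = $1,338.11 − $46.83 = $1,291.28
Local income tax: $1,291.28 × 0.005 = $6.46
Federal tax withheld: $1,291.28 × 0.12 = $154.95
SDI: $1,338.11 × 0.005 = $6.69
PFL insurance: $1,338.11 × 0.01 = $13.38
State unemployment insurance (employee share): $1,338.11 × 0.001 = $1.34
Parking deduction: $115.56
(Employer's $445.30 toward parking deduction is not withheld from the employee.)
Total deductions = $46.83 + $6.46 + $154.95 + $6.69 + $13.38 + $1.34 + $115.56 = $345.21
Net pay = $1,338.11 − $345.21 = $992.90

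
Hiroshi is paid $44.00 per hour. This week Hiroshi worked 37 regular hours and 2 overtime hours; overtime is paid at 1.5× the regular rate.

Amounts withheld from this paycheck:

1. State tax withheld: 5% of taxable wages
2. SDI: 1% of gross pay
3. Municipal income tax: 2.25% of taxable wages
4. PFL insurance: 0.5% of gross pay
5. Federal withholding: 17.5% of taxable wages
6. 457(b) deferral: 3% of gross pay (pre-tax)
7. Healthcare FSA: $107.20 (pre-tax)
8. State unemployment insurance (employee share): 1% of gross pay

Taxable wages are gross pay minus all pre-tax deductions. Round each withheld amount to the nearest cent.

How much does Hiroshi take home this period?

Regular pay: 37 × $44.00 = $1,628.00
Overtime pay: 2 × $44.00 × 1.5 = $132.00
Gross pay = $1,628.00 + $132.00 = $1,760.00
Healthcare FSA: $107.20
457(b) deferral: $1,760.00 × 0.03 = $52.80
Pre-tax total = $107.20 + $52.80 = $160.00
Taxable wages = $1,760.00 − $160.00 = $1,600.00
Municipal income tax: $1,600.00 × 0.0225 = $36.00
Federal withholding: $1,600.00 × 0.175 = $280.00
State tax withheld: $1,600.00 × 0.05 = $80.00
PFL insurance: $1,760.00 × 0.005 = $8.80
SDI: $1,760.00 × 0.01 = $17.60
State unemployment insurance (employee share): $1,760.00 × 0.01 = $17.60
Total deductions = $107.20 + $52.80 + $36.00 + $280.00 + $80.00 + $8.80 + $17.60 + $17.60 = $600.00
Net pay = $1,760.00 − $600.00 = $1,160.00

$1,160.00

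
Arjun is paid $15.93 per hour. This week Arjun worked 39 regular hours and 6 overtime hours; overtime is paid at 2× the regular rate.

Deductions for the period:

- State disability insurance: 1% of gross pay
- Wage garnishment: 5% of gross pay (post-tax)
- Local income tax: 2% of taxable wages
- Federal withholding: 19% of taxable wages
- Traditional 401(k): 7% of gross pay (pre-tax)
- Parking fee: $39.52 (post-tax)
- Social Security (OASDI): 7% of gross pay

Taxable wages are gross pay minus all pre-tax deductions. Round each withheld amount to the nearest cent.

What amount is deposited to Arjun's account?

Regular pay: 39 × $15.93 = $621.27
Overtime pay: 6 × $15.93 × 2 = $191.16
Gross pay = $621.27 + $191.16 = $812.43
Traditional 401(k): $812.43 × 0.07 = $56.87
Taxable wages = $812.43 − $56.87 = $755.56
Local income tax: $755.56 × 0.02 = $15.11
Federal withholding: $755.56 × 0.19 = $143.56
Social Security (OASDI): $812.43 × 0.07 = $56.87
State disability insurance: $812.43 × 0.01 = $8.12
Wage garnishment: $812.43 × 0.05 = $40.62
Parking fee: $39.52
Total deductions = $56.87 + $15.11 + $143.56 + $56.87 + $8.12 + $40.62 + $39.52 = $360.67
Net pay = $812.43 − $360.67 = $451.76

$451.76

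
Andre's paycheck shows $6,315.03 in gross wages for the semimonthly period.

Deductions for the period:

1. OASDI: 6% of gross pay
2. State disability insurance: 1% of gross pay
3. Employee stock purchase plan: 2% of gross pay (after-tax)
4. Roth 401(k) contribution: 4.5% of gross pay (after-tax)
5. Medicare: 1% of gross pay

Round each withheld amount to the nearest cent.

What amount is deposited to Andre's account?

State disability insurance: $6,315.03 × 0.01 = $63.15
Medicare: $6,315.03 × 0.01 = $63.15
OASDI: $6,315.03 × 0.06 = $378.90
Roth 401(k) contribution: $6,315.03 × 0.045 = $284.18
Employee stock purchase plan: $6,315.03 × 0.02 = $126.30
Total deductions = $63.15 + $63.15 + $378.90 + $284.18 + $126.30 = $915.68
Net pay = $6,315.03 − $915.68 = $5,399.35

$5,399.35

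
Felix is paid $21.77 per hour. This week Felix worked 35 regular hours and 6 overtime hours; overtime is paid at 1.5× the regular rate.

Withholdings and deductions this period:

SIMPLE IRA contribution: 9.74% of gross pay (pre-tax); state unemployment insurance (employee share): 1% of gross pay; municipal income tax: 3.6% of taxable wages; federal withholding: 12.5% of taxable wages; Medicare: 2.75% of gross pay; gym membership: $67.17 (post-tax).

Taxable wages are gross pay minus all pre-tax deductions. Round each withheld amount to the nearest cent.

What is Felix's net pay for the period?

Regular pay: 35 × $21.77 = $761.95
Overtime pay: 6 × $21.77 × 1.5 = $195.93
Gross pay = $761.95 + $195.93 = $957.88
SIMPLE IRA contribution: $957.88 × 0.0974 = $93.30
Taxable wages = $957.88 − $93.30 = $864.58
Federal withholding: $864.58 × 0.125 = $108.07
Municipal income tax: $864.58 × 0.036 = $31.12
State unemployment insurance (employee share): $957.88 × 0.01 = $9.58
Medicare: $957.88 × 0.0275 = $26.34
Gym membership: $67.17
Total deductions = $93.30 + $108.07 + $31.12 + $9.58 + $26.34 + $67.17 = $335.58
Net pay = $957.88 − $335.58 = $622.30

$622.30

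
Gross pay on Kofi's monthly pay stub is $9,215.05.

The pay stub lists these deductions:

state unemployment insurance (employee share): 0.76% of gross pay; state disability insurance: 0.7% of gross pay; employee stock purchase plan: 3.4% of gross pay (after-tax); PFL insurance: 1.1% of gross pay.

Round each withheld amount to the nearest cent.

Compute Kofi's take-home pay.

PFL insurance: $9,215.05 × 0.011 = $101.37
State disability insurance: $9,215.05 × 0.007 = $64.51
State unemployment insurance (employee share): $9,215.05 × 0.0076 = $70.03
Employee stock purchase plan: $9,215.05 × 0.034 = $313.31
Total deductions = $101.37 + $64.51 + $70.03 + $313.31 = $549.22
Net pay = $9,215.05 − $549.22 = $8,665.83

$8,665.83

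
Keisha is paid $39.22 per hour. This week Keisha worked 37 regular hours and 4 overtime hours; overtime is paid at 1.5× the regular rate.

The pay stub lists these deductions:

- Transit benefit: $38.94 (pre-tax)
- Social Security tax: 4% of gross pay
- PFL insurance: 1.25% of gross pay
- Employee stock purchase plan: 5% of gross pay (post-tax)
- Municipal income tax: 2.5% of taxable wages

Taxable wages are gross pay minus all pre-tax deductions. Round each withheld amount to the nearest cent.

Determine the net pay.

Regular pay: 37 × $39.22 = $1451.14
Overtime pay: 4 × $39.22 × 1.5 = $235.32
Gross pay = $1451.14 + $235.32 = $1686.46
Transit benefit: $38.94
Taxable wages = $1686.46 − $38.94 = $1647.52
Municipal income tax: $1647.52 × 0.025 = $41.19
Social Security tax: $1686.46 × 0.04 = $67.46
PFL insurance: $1686.46 × 0.0125 = $21.08
Employee stock purchase plan: $1686.46 × 0.05 = $84.32
Total deductions = $38.94 + $41.19 + $67.46 + $21.08 + $84.32 = $252.99
Net pay = $1686.46 − $252.99 = $1433.47

$1433.47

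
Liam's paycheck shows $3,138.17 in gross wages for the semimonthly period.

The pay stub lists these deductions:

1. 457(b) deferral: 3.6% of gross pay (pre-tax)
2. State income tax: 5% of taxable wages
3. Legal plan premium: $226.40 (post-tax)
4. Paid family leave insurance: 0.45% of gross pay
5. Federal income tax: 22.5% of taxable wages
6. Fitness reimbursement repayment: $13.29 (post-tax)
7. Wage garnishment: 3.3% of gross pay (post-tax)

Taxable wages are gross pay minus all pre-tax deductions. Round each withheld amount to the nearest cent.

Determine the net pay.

457(b) deferral: $3,138.17 × 0.036 = $112.97
Taxable wages = $3,138.17 − $112.97 = $3,025.20
Federal income tax: $3,025.20 × 0.225 = $680.67
State income tax: $3,025.20 × 0.05 = $151.26
Paid family leave insurance: $3,138.17 × 0.0045 = $14.12
Fitness reimbursement repayment: $13.29
Wage garnishment: $3,138.17 × 0.033 = $103.56
Legal plan premium: $226.40
Total deductions = $112.97 + $680.67 + $151.26 + $14.12 + $13.29 + $103.56 + $226.40 = $1,302.27
Net pay = $3,138.17 − $1,302.27 = $1,835.90

$1,835.90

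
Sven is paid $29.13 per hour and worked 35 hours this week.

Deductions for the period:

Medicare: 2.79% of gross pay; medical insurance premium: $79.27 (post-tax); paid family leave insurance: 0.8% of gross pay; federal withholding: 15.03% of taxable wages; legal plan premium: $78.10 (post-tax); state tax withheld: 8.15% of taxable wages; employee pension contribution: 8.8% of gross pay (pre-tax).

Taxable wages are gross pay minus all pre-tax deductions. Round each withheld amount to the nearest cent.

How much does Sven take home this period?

Gross pay: 35 × $29.13 = $1019.55
Employee pension contribution: $1019.55 × 0.088 = $89.72
Taxable wages = $1019.55 − $89.72 = $929.83
Federal withholding: $929.83 × 0.1503 = $139.75
State tax withheld: $929.83 × 0.0815 = $75.78
Medicare: $1019.55 × 0.0279 = $28.45
Paid family leave insurance: $1019.55 × 0.008 = $8.16
Legal plan premium: $78.10
Medical insurance premium: $79.27
Total deductions = $89.72 + $139.75 + $75.78 + $28.45 + $8.16 + $78.10 + $79.27 = $499.23
Net pay = $1019.55 − $499.23 = $520.32

$520.32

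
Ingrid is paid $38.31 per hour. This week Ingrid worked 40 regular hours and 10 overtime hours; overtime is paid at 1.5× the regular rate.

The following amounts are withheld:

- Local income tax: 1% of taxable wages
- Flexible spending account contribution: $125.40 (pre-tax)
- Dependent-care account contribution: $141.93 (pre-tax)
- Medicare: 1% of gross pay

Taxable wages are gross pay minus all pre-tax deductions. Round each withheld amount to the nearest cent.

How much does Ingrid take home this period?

Regular pay: 40 × $38.31 = $1,532.40
Overtime pay: 10 × $38.31 × 1.5 = $574.65
Gross pay = $1,532.40 + $574.65 = $2,107.05
Flexible spending account contribution: $125.40
Dependent-care account contribution: $141.93
Pre-tax total = $125.40 + $141.93 = $267.33
Taxable wages = $2,107.05 − $267.33 = $1,839.72
Local income tax: $1,839.72 × 0.01 = $18.40
Medicare: $2,107.05 × 0.01 = $21.07
Total deductions = $125.40 + $141.93 + $18.40 + $21.07 = $306.80
Net pay = $2,107.05 − $306.80 = $1,800.25

$1,800.25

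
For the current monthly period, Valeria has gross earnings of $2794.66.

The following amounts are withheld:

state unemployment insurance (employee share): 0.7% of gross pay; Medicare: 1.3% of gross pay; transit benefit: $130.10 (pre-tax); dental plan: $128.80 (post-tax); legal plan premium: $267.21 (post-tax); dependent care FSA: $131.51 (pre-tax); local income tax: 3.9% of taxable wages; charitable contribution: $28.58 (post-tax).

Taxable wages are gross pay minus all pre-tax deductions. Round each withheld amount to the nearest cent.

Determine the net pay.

$1953.78

Dependent care FSA: $131.51
Transit benefit: $130.10
Pre-tax total = $131.51 + $130.10 = $261.61
Taxable wages = $2794.66 − $261.61 = $2533.05
Local income tax: $2533.05 × 0.039 = $98.79
Medicare: $2794.66 × 0.013 = $36.33
State unemployment insurance (employee share): $2794.66 × 0.007 = $19.56
Legal plan premium: $267.21
Dental plan: $128.80
Charitable contribution: $28.58
Total deductions = $131.51 + $130.10 + $98.79 + $36.33 + $19.56 + $267.21 + $128.80 + $28.58 = $840.88
Net pay = $2794.66 − $840.88 = $1953.78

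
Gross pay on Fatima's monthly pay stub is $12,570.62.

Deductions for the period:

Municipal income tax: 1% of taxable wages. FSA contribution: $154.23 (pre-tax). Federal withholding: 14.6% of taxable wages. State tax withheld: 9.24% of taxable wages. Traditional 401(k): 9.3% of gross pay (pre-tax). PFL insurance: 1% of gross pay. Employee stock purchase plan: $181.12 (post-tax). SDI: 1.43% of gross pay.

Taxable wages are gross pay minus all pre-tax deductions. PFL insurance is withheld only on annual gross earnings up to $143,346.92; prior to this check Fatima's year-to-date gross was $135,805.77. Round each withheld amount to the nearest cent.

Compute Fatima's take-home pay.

FSA contribution: $154.23
Traditional 401(k): $12,570.62 × 0.093 = $1,169.07
Pre-tax total = $154.23 + $1,169.07 = $1,323.30
Taxable wages = $12,570.62 − $1,323.30 = $11,247.32
Municipal income tax: $11,247.32 × 0.01 = $112.47
State tax withheld: $11,247.32 × 0.0924 = $1,039.25
Federal withholding: $11,247.32 × 0.146 = $1,642.11
PFL insurance: only $143,346.92 − $135,805.77 = $7,541.15 of this check is subject → $7,541.15 × 0.01 = $75.41
SDI: $12,570.62 × 0.0143 = $179.76
Employee stock purchase plan: $181.12
Total deductions = $154.23 + $1,169.07 + $112.47 + $1,039.25 + $1,642.11 + $75.41 + $179.76 + $181.12 = $4,553.42
Net pay = $12,570.62 − $4,553.42 = $8,017.20

$8,017.20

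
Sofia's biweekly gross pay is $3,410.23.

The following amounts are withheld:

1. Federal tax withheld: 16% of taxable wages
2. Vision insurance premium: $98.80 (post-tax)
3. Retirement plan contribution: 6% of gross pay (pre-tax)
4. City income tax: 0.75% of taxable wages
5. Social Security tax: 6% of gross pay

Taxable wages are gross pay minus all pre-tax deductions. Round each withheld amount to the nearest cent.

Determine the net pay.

$2,365.27

Retirement plan contribution: $3,410.23 × 0.06 = $204.61
Taxable wages = $3,410.23 − $204.61 = $3,205.62
Federal tax withheld: $3,205.62 × 0.16 = $512.90
City income tax: $3,205.62 × 0.0075 = $24.04
Social Security tax: $3,410.23 × 0.06 = $204.61
Vision insurance premium: $98.80
Total deductions = $204.61 + $512.90 + $24.04 + $204.61 + $98.80 = $1,044.96
Net pay = $3,410.23 − $1,044.96 = $2,365.27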